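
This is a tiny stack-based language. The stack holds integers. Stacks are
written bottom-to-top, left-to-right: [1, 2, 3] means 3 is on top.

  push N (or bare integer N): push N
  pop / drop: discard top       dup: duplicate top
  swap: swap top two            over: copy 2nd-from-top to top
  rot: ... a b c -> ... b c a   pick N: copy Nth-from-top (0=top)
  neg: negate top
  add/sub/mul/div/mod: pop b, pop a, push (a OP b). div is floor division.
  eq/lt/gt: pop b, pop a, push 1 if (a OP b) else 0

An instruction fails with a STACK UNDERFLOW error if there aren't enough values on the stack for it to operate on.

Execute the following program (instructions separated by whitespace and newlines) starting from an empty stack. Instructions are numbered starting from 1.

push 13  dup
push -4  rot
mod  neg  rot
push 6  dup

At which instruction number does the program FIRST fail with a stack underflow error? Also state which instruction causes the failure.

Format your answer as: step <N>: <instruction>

Answer: step 7: rot

Derivation:
Step 1 ('push 13'): stack = [13], depth = 1
Step 2 ('dup'): stack = [13, 13], depth = 2
Step 3 ('push -4'): stack = [13, 13, -4], depth = 3
Step 4 ('rot'): stack = [13, -4, 13], depth = 3
Step 5 ('mod'): stack = [13, 9], depth = 2
Step 6 ('neg'): stack = [13, -9], depth = 2
Step 7 ('rot'): needs 3 value(s) but depth is 2 — STACK UNDERFLOW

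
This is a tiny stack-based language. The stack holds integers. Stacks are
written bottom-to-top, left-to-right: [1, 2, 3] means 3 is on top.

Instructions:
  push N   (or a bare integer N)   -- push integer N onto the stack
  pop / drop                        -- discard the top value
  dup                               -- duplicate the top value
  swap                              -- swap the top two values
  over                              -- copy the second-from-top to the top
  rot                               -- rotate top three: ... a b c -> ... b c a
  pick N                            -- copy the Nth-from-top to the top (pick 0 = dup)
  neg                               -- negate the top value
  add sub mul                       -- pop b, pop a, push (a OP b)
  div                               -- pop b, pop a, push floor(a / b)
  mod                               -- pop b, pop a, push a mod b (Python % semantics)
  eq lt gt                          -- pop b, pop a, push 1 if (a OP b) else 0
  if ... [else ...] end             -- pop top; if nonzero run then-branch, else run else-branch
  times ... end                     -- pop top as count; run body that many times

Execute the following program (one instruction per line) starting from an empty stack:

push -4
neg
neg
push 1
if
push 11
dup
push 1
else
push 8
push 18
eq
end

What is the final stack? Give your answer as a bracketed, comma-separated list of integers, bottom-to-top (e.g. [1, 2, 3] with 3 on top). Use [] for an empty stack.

Answer: [-4, 11, 11, 1]

Derivation:
After 'push -4': [-4]
After 'neg': [4]
After 'neg': [-4]
After 'push 1': [-4, 1]
After 'if': [-4]
After 'push 11': [-4, 11]
After 'dup': [-4, 11, 11]
After 'push 1': [-4, 11, 11, 1]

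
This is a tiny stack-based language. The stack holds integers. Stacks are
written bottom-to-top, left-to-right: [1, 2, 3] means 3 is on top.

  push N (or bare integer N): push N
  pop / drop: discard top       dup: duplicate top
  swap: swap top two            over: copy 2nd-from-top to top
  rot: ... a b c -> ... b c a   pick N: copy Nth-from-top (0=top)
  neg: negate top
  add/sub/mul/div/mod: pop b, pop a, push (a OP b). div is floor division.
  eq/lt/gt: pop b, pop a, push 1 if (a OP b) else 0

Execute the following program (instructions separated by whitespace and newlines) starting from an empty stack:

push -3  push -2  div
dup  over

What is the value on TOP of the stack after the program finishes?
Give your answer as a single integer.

Answer: 1

Derivation:
After 'push -3': [-3]
After 'push -2': [-3, -2]
After 'div': [1]
After 'dup': [1, 1]
After 'over': [1, 1, 1]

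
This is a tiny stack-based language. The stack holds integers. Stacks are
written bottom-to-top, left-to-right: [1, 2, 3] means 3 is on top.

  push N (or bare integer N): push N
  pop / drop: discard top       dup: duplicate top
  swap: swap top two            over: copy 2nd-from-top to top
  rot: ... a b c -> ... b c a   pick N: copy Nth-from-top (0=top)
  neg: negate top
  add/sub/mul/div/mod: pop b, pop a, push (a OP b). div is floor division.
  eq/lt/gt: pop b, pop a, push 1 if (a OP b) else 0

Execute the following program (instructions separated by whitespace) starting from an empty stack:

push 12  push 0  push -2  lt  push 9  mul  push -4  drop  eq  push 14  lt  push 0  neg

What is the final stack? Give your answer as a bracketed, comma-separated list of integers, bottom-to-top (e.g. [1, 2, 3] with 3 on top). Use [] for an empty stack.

After 'push 12': [12]
After 'push 0': [12, 0]
After 'push -2': [12, 0, -2]
After 'lt': [12, 0]
After 'push 9': [12, 0, 9]
After 'mul': [12, 0]
After 'push -4': [12, 0, -4]
After 'drop': [12, 0]
After 'eq': [0]
After 'push 14': [0, 14]
After 'lt': [1]
After 'push 0': [1, 0]
After 'neg': [1, 0]

Answer: [1, 0]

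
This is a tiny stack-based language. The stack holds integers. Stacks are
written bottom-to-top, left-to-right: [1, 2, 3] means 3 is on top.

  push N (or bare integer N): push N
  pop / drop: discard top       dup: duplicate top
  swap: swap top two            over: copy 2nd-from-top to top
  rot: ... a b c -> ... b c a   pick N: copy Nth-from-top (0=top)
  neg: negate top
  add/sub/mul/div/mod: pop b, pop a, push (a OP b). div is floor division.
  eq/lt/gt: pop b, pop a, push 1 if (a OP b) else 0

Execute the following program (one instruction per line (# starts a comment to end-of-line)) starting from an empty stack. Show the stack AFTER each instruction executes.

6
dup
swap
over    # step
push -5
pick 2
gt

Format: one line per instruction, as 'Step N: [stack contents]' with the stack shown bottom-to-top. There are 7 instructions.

Step 1: [6]
Step 2: [6, 6]
Step 3: [6, 6]
Step 4: [6, 6, 6]
Step 5: [6, 6, 6, -5]
Step 6: [6, 6, 6, -5, 6]
Step 7: [6, 6, 6, 0]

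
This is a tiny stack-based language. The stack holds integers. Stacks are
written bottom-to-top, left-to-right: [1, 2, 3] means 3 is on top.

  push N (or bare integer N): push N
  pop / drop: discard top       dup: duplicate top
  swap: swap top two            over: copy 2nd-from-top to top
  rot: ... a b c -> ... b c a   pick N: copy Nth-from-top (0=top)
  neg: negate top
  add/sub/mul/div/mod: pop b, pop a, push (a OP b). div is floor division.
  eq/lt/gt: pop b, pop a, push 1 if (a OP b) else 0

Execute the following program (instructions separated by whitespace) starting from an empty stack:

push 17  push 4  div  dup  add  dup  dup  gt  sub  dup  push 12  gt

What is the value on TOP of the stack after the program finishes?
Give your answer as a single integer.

After 'push 17': [17]
After 'push 4': [17, 4]
After 'div': [4]
After 'dup': [4, 4]
After 'add': [8]
After 'dup': [8, 8]
After 'dup': [8, 8, 8]
After 'gt': [8, 0]
After 'sub': [8]
After 'dup': [8, 8]
After 'push 12': [8, 8, 12]
After 'gt': [8, 0]

Answer: 0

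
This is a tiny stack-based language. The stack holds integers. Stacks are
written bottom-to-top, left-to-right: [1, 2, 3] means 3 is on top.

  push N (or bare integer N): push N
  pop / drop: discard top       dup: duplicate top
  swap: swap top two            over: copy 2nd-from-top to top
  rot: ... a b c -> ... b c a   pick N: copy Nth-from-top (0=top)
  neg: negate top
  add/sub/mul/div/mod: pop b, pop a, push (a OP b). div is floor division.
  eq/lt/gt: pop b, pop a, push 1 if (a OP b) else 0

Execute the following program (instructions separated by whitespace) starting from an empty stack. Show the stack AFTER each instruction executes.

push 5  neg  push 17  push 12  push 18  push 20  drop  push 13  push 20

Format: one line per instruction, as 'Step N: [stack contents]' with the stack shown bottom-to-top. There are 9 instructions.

Step 1: [5]
Step 2: [-5]
Step 3: [-5, 17]
Step 4: [-5, 17, 12]
Step 5: [-5, 17, 12, 18]
Step 6: [-5, 17, 12, 18, 20]
Step 7: [-5, 17, 12, 18]
Step 8: [-5, 17, 12, 18, 13]
Step 9: [-5, 17, 12, 18, 13, 20]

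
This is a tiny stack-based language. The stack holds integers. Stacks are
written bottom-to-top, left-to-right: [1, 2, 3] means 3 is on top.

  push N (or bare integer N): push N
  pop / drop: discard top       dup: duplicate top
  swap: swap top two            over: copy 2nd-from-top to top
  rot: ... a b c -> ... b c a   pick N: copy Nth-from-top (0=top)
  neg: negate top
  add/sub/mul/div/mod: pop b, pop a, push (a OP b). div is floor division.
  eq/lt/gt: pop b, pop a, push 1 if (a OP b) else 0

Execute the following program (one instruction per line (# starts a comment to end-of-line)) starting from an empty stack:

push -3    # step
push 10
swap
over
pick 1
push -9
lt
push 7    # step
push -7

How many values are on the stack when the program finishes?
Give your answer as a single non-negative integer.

After 'push -3': stack = [-3] (depth 1)
After 'push 10': stack = [-3, 10] (depth 2)
After 'swap': stack = [10, -3] (depth 2)
After 'over': stack = [10, -3, 10] (depth 3)
After 'pick 1': stack = [10, -3, 10, -3] (depth 4)
After 'push -9': stack = [10, -3, 10, -3, -9] (depth 5)
After 'lt': stack = [10, -3, 10, 0] (depth 4)
After 'push 7': stack = [10, -3, 10, 0, 7] (depth 5)
After 'push -7': stack = [10, -3, 10, 0, 7, -7] (depth 6)

Answer: 6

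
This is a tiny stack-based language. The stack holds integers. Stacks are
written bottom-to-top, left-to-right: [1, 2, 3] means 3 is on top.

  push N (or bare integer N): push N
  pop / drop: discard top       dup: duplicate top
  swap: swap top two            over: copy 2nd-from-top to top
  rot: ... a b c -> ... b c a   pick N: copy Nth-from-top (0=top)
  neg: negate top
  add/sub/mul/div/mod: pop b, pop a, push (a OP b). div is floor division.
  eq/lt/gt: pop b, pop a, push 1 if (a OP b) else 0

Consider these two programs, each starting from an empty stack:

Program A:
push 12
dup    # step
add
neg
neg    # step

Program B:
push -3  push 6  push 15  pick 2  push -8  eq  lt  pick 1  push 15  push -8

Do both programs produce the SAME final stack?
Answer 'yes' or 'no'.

Answer: no

Derivation:
Program A trace:
  After 'push 12': [12]
  After 'dup': [12, 12]
  After 'add': [24]
  After 'neg': [-24]
  After 'neg': [24]
Program A final stack: [24]

Program B trace:
  After 'push -3': [-3]
  After 'push 6': [-3, 6]
  After 'push 15': [-3, 6, 15]
  After 'pick 2': [-3, 6, 15, -3]
  After 'push -8': [-3, 6, 15, -3, -8]
  After 'eq': [-3, 6, 15, 0]
  After 'lt': [-3, 6, 0]
  After 'pick 1': [-3, 6, 0, 6]
  After 'push 15': [-3, 6, 0, 6, 15]
  After 'push -8': [-3, 6, 0, 6, 15, -8]
Program B final stack: [-3, 6, 0, 6, 15, -8]
Same: no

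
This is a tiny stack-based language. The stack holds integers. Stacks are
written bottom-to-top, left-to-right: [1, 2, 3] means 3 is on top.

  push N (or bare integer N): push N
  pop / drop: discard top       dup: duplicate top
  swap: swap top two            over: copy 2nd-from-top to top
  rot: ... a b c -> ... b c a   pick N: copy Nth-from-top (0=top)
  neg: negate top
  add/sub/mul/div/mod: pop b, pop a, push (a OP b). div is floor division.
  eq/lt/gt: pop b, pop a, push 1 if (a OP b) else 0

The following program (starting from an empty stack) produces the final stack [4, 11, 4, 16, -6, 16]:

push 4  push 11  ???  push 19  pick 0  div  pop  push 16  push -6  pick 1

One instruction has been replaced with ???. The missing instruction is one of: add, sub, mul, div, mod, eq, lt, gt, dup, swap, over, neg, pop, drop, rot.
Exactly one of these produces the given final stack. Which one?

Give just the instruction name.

Answer: over

Derivation:
Stack before ???: [4, 11]
Stack after ???:  [4, 11, 4]
The instruction that transforms [4, 11] -> [4, 11, 4] is: over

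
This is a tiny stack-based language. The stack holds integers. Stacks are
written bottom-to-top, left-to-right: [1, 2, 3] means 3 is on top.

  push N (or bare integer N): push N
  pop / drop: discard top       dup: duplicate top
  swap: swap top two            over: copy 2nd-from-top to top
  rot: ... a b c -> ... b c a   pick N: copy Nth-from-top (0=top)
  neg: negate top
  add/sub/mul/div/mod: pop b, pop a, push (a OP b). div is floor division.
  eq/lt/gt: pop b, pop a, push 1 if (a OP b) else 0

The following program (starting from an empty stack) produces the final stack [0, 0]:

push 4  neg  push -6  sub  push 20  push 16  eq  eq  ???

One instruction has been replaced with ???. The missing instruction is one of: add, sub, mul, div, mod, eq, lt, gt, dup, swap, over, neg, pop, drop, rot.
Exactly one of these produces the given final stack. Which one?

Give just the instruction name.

Answer: dup

Derivation:
Stack before ???: [0]
Stack after ???:  [0, 0]
The instruction that transforms [0] -> [0, 0] is: dup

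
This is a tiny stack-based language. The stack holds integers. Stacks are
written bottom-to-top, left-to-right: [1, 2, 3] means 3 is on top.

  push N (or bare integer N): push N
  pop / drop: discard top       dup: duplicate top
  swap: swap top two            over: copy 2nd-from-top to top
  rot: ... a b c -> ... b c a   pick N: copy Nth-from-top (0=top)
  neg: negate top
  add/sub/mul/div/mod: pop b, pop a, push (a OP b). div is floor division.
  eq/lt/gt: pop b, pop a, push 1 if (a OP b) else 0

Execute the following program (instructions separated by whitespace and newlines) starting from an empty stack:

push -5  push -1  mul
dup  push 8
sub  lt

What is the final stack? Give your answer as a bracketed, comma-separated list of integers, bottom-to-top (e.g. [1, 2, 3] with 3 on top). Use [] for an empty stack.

After 'push -5': [-5]
After 'push -1': [-5, -1]
After 'mul': [5]
After 'dup': [5, 5]
After 'push 8': [5, 5, 8]
After 'sub': [5, -3]
After 'lt': [0]

Answer: [0]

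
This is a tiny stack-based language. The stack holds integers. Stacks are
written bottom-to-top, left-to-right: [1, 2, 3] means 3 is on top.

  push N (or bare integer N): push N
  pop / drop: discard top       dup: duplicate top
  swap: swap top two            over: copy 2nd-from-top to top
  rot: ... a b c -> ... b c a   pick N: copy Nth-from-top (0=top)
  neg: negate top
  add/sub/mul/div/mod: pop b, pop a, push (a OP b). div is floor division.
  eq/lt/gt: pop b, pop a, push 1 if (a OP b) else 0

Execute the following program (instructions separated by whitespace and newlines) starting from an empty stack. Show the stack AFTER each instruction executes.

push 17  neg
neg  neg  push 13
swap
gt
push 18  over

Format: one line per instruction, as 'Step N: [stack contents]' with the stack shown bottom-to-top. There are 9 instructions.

Step 1: [17]
Step 2: [-17]
Step 3: [17]
Step 4: [-17]
Step 5: [-17, 13]
Step 6: [13, -17]
Step 7: [1]
Step 8: [1, 18]
Step 9: [1, 18, 1]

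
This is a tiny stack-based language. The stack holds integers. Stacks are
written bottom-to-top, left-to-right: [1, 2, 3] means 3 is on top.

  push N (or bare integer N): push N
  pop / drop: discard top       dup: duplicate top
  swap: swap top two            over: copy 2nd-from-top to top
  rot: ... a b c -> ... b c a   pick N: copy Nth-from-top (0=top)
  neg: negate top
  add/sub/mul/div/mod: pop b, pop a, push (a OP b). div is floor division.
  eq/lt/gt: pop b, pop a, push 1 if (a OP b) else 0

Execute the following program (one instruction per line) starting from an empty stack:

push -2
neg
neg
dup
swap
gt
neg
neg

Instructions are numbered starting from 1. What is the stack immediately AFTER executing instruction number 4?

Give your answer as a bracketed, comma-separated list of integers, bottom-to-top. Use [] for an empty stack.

Answer: [-2, -2]

Derivation:
Step 1 ('push -2'): [-2]
Step 2 ('neg'): [2]
Step 3 ('neg'): [-2]
Step 4 ('dup'): [-2, -2]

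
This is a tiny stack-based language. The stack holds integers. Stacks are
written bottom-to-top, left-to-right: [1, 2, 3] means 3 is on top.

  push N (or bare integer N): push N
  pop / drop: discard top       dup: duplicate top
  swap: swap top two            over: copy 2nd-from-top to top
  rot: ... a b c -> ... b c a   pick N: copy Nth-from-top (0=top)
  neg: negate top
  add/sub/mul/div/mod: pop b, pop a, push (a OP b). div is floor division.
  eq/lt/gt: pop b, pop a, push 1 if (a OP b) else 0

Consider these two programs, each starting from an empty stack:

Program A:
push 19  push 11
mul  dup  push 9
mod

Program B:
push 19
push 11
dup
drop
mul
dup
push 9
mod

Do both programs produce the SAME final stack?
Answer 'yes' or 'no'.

Program A trace:
  After 'push 19': [19]
  After 'push 11': [19, 11]
  After 'mul': [209]
  After 'dup': [209, 209]
  After 'push 9': [209, 209, 9]
  After 'mod': [209, 2]
Program A final stack: [209, 2]

Program B trace:
  After 'push 19': [19]
  After 'push 11': [19, 11]
  After 'dup': [19, 11, 11]
  After 'drop': [19, 11]
  After 'mul': [209]
  After 'dup': [209, 209]
  After 'push 9': [209, 209, 9]
  After 'mod': [209, 2]
Program B final stack: [209, 2]
Same: yes

Answer: yes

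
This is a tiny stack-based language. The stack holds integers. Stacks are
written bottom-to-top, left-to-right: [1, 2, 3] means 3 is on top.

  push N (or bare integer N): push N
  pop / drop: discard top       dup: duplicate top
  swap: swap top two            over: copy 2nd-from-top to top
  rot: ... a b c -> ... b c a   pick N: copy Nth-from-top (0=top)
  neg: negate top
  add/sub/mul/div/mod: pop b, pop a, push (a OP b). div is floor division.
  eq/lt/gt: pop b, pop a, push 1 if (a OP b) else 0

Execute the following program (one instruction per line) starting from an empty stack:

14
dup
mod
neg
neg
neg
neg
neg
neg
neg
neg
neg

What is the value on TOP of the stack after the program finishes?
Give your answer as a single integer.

After 'push 14': [14]
After 'dup': [14, 14]
After 'mod': [0]
After 'neg': [0]
After 'neg': [0]
After 'neg': [0]
After 'neg': [0]
After 'neg': [0]
After 'neg': [0]
After 'neg': [0]
After 'neg': [0]
After 'neg': [0]

Answer: 0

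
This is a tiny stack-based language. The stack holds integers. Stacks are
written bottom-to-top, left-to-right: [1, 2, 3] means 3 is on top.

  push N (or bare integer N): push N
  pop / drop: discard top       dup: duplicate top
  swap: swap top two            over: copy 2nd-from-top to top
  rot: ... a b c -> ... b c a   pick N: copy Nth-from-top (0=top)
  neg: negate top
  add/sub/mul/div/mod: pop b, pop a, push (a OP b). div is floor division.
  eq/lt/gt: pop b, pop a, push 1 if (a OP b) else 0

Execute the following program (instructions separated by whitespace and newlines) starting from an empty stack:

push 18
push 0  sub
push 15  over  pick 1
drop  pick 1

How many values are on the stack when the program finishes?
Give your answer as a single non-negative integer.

After 'push 18': stack = [18] (depth 1)
After 'push 0': stack = [18, 0] (depth 2)
After 'sub': stack = [18] (depth 1)
After 'push 15': stack = [18, 15] (depth 2)
After 'over': stack = [18, 15, 18] (depth 3)
After 'pick 1': stack = [18, 15, 18, 15] (depth 4)
After 'drop': stack = [18, 15, 18] (depth 3)
After 'pick 1': stack = [18, 15, 18, 15] (depth 4)

Answer: 4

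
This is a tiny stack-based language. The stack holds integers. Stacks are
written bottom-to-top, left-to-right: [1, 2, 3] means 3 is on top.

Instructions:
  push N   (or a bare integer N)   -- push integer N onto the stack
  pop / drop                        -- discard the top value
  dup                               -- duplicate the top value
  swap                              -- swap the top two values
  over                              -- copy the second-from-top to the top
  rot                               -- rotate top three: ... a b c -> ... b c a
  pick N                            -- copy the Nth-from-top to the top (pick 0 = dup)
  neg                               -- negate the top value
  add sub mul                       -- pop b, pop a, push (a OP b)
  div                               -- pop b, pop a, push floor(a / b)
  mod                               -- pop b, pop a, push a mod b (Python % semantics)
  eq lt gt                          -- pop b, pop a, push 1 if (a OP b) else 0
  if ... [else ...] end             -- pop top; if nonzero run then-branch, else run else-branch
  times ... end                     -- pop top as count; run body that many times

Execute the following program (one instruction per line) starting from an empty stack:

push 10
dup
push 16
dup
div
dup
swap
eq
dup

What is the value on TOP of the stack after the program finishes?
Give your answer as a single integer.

Answer: 1

Derivation:
After 'push 10': [10]
After 'dup': [10, 10]
After 'push 16': [10, 10, 16]
After 'dup': [10, 10, 16, 16]
After 'div': [10, 10, 1]
After 'dup': [10, 10, 1, 1]
After 'swap': [10, 10, 1, 1]
After 'eq': [10, 10, 1]
After 'dup': [10, 10, 1, 1]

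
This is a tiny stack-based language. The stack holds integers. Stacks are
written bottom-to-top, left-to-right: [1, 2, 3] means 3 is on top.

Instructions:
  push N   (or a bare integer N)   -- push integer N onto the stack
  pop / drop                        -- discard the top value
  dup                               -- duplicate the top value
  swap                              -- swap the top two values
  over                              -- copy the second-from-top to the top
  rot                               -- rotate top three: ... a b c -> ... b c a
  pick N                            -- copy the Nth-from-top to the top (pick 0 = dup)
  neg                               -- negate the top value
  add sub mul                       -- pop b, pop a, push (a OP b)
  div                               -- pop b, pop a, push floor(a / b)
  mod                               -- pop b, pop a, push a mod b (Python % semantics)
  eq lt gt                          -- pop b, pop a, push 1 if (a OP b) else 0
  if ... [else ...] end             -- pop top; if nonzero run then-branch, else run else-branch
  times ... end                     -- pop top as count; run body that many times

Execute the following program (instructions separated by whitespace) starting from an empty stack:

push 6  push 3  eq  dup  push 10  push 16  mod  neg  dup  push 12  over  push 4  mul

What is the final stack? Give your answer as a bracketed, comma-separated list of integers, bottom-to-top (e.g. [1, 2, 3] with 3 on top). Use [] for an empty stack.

After 'push 6': [6]
After 'push 3': [6, 3]
After 'eq': [0]
After 'dup': [0, 0]
After 'push 10': [0, 0, 10]
After 'push 16': [0, 0, 10, 16]
After 'mod': [0, 0, 10]
After 'neg': [0, 0, -10]
After 'dup': [0, 0, -10, -10]
After 'push 12': [0, 0, -10, -10, 12]
After 'over': [0, 0, -10, -10, 12, -10]
After 'push 4': [0, 0, -10, -10, 12, -10, 4]
After 'mul': [0, 0, -10, -10, 12, -40]

Answer: [0, 0, -10, -10, 12, -40]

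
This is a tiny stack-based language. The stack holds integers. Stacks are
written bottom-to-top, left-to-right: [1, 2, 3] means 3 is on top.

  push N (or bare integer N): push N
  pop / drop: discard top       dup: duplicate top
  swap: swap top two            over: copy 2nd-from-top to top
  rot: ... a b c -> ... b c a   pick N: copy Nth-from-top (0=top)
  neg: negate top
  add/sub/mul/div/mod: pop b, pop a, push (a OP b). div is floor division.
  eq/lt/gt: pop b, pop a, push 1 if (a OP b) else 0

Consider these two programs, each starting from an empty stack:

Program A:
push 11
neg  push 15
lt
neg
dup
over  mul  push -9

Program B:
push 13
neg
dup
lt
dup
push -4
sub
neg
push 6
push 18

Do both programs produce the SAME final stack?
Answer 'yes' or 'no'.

Program A trace:
  After 'push 11': [11]
  After 'neg': [-11]
  After 'push 15': [-11, 15]
  After 'lt': [1]
  After 'neg': [-1]
  After 'dup': [-1, -1]
  After 'over': [-1, -1, -1]
  After 'mul': [-1, 1]
  After 'push -9': [-1, 1, -9]
Program A final stack: [-1, 1, -9]

Program B trace:
  After 'push 13': [13]
  After 'neg': [-13]
  After 'dup': [-13, -13]
  After 'lt': [0]
  After 'dup': [0, 0]
  After 'push -4': [0, 0, -4]
  After 'sub': [0, 4]
  After 'neg': [0, -4]
  After 'push 6': [0, -4, 6]
  After 'push 18': [0, -4, 6, 18]
Program B final stack: [0, -4, 6, 18]
Same: no

Answer: no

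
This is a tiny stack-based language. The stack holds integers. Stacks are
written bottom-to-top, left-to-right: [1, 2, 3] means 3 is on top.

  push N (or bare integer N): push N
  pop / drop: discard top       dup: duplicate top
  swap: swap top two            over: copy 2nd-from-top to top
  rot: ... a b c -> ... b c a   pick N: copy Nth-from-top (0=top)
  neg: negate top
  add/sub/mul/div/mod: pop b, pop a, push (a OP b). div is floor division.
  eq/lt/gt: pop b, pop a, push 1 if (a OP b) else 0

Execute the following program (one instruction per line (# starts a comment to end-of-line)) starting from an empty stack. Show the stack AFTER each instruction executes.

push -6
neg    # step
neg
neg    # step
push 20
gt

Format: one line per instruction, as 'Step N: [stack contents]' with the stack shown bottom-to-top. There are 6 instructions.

Step 1: [-6]
Step 2: [6]
Step 3: [-6]
Step 4: [6]
Step 5: [6, 20]
Step 6: [0]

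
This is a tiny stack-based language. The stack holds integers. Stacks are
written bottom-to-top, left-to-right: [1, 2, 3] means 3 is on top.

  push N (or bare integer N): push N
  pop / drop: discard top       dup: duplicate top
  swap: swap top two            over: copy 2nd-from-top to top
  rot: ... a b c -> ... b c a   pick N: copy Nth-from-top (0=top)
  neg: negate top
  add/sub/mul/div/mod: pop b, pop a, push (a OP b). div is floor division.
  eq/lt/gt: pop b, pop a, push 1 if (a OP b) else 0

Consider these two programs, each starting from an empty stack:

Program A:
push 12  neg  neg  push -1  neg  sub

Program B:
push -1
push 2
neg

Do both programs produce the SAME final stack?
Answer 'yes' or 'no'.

Answer: no

Derivation:
Program A trace:
  After 'push 12': [12]
  After 'neg': [-12]
  After 'neg': [12]
  After 'push -1': [12, -1]
  After 'neg': [12, 1]
  After 'sub': [11]
Program A final stack: [11]

Program B trace:
  After 'push -1': [-1]
  After 'push 2': [-1, 2]
  After 'neg': [-1, -2]
Program B final stack: [-1, -2]
Same: no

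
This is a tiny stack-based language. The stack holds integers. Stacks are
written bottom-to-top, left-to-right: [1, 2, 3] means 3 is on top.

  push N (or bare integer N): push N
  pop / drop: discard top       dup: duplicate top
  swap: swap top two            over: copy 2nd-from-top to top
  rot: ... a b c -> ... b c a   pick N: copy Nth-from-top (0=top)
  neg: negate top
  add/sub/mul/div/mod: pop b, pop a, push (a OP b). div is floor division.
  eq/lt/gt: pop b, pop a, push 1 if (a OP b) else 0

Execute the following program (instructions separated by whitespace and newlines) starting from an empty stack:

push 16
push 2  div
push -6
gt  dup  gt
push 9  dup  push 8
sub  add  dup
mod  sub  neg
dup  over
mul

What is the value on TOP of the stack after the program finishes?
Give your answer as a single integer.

After 'push 16': [16]
After 'push 2': [16, 2]
After 'div': [8]
After 'push -6': [8, -6]
After 'gt': [1]
After 'dup': [1, 1]
After 'gt': [0]
After 'push 9': [0, 9]
After 'dup': [0, 9, 9]
After 'push 8': [0, 9, 9, 8]
After 'sub': [0, 9, 1]
After 'add': [0, 10]
After 'dup': [0, 10, 10]
After 'mod': [0, 0]
After 'sub': [0]
After 'neg': [0]
After 'dup': [0, 0]
After 'over': [0, 0, 0]
After 'mul': [0, 0]

Answer: 0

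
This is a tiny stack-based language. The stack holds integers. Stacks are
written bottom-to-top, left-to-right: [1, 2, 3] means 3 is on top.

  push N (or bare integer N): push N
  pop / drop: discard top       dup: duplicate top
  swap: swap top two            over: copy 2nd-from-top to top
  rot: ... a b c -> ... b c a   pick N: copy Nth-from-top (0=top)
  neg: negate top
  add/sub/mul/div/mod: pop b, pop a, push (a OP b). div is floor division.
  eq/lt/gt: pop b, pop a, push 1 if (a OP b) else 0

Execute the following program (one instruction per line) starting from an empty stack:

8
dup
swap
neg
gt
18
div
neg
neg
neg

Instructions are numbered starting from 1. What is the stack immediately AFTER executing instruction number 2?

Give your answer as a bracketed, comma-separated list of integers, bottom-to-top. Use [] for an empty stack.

Answer: [8, 8]

Derivation:
Step 1 ('8'): [8]
Step 2 ('dup'): [8, 8]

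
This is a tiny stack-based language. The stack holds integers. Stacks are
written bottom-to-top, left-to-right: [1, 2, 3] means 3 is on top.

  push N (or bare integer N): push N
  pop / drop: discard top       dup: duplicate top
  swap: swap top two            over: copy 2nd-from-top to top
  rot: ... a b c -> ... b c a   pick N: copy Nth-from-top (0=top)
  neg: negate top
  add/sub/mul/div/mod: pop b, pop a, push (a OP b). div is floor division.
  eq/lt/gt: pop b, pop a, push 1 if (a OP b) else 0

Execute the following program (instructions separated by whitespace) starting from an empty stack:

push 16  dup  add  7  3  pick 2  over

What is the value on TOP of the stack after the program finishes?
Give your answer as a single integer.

After 'push 16': [16]
After 'dup': [16, 16]
After 'add': [32]
After 'push 7': [32, 7]
After 'push 3': [32, 7, 3]
After 'pick 2': [32, 7, 3, 32]
After 'over': [32, 7, 3, 32, 3]

Answer: 3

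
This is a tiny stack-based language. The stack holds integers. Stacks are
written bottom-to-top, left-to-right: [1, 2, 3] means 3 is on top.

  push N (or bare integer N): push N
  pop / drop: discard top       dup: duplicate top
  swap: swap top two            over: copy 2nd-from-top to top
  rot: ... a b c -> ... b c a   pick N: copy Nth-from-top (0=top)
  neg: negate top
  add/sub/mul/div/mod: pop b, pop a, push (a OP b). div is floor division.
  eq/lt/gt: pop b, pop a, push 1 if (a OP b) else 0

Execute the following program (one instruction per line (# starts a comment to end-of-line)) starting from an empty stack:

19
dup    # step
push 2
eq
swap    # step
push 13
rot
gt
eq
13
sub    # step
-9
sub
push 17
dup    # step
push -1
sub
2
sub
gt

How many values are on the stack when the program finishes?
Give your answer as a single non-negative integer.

After 'push 19': stack = [19] (depth 1)
After 'dup': stack = [19, 19] (depth 2)
After 'push 2': stack = [19, 19, 2] (depth 3)
After 'eq': stack = [19, 0] (depth 2)
After 'swap': stack = [0, 19] (depth 2)
After 'push 13': stack = [0, 19, 13] (depth 3)
After 'rot': stack = [19, 13, 0] (depth 3)
After 'gt': stack = [19, 1] (depth 2)
After 'eq': stack = [0] (depth 1)
After 'push 13': stack = [0, 13] (depth 2)
After 'sub': stack = [-13] (depth 1)
After 'push -9': stack = [-13, -9] (depth 2)
After 'sub': stack = [-4] (depth 1)
After 'push 17': stack = [-4, 17] (depth 2)
After 'dup': stack = [-4, 17, 17] (depth 3)
After 'push -1': stack = [-4, 17, 17, -1] (depth 4)
After 'sub': stack = [-4, 17, 18] (depth 3)
After 'push 2': stack = [-4, 17, 18, 2] (depth 4)
After 'sub': stack = [-4, 17, 16] (depth 3)
After 'gt': stack = [-4, 1] (depth 2)

Answer: 2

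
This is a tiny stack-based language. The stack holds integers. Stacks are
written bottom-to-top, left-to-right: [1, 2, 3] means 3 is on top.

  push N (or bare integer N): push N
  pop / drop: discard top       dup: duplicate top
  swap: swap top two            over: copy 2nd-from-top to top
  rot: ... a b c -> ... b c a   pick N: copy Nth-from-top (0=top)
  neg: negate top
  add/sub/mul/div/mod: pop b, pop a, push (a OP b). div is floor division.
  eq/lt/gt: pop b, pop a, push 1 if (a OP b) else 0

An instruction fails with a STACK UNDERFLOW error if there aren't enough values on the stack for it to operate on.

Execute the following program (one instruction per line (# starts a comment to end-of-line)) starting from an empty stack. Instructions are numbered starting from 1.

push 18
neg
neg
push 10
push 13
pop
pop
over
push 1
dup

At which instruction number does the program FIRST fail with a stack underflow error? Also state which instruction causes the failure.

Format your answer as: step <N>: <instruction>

Step 1 ('push 18'): stack = [18], depth = 1
Step 2 ('neg'): stack = [-18], depth = 1
Step 3 ('neg'): stack = [18], depth = 1
Step 4 ('push 10'): stack = [18, 10], depth = 2
Step 5 ('push 13'): stack = [18, 10, 13], depth = 3
Step 6 ('pop'): stack = [18, 10], depth = 2
Step 7 ('pop'): stack = [18], depth = 1
Step 8 ('over'): needs 2 value(s) but depth is 1 — STACK UNDERFLOW

Answer: step 8: over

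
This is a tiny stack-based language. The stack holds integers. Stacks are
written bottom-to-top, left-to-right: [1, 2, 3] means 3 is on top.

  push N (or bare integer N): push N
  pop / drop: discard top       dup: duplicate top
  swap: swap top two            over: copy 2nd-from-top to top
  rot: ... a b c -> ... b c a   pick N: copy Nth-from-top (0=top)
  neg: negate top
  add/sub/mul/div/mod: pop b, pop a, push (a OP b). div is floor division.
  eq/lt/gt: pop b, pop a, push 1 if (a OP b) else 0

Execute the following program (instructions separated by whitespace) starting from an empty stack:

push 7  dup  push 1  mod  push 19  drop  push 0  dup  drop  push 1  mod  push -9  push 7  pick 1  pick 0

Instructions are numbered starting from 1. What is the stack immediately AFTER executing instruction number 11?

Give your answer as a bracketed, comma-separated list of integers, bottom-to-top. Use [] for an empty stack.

Answer: [7, 0, 0]

Derivation:
Step 1 ('push 7'): [7]
Step 2 ('dup'): [7, 7]
Step 3 ('push 1'): [7, 7, 1]
Step 4 ('mod'): [7, 0]
Step 5 ('push 19'): [7, 0, 19]
Step 6 ('drop'): [7, 0]
Step 7 ('push 0'): [7, 0, 0]
Step 8 ('dup'): [7, 0, 0, 0]
Step 9 ('drop'): [7, 0, 0]
Step 10 ('push 1'): [7, 0, 0, 1]
Step 11 ('mod'): [7, 0, 0]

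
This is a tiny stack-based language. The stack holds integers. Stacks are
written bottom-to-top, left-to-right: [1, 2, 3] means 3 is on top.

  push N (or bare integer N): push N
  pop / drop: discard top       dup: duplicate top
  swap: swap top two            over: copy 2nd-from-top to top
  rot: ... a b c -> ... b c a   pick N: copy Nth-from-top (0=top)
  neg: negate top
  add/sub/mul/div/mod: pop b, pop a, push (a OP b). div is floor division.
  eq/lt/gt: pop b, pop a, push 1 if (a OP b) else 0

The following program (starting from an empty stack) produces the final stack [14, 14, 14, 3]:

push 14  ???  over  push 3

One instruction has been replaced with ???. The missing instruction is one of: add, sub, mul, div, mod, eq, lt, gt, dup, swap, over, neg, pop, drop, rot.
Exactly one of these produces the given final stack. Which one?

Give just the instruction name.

Stack before ???: [14]
Stack after ???:  [14, 14]
The instruction that transforms [14] -> [14, 14] is: dup

Answer: dup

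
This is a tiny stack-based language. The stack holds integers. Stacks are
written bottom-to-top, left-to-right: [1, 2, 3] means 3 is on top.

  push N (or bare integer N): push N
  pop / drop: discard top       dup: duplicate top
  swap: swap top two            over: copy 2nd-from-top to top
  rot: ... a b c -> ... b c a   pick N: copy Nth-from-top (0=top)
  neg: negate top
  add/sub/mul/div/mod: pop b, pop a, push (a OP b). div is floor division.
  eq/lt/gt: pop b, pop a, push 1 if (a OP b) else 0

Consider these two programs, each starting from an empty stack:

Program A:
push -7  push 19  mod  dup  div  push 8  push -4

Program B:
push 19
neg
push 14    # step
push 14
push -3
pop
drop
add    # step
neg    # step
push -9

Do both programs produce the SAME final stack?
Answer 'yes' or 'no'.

Answer: no

Derivation:
Program A trace:
  After 'push -7': [-7]
  After 'push 19': [-7, 19]
  After 'mod': [12]
  After 'dup': [12, 12]
  After 'div': [1]
  After 'push 8': [1, 8]
  After 'push -4': [1, 8, -4]
Program A final stack: [1, 8, -4]

Program B trace:
  After 'push 19': [19]
  After 'neg': [-19]
  After 'push 14': [-19, 14]
  After 'push 14': [-19, 14, 14]
  After 'push -3': [-19, 14, 14, -3]
  After 'pop': [-19, 14, 14]
  After 'drop': [-19, 14]
  After 'add': [-5]
  After 'neg': [5]
  After 'push -9': [5, -9]
Program B final stack: [5, -9]
Same: no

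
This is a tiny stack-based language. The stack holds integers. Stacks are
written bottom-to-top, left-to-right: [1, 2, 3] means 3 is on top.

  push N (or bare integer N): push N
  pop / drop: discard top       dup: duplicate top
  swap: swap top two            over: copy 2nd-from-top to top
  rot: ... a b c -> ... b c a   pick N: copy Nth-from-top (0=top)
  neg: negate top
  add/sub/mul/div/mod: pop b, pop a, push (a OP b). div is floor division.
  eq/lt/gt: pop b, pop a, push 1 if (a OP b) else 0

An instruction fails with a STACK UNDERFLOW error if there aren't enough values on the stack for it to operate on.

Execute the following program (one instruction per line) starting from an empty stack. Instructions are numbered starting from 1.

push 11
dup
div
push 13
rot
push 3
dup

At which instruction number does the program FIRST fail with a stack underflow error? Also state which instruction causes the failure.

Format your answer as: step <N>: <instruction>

Step 1 ('push 11'): stack = [11], depth = 1
Step 2 ('dup'): stack = [11, 11], depth = 2
Step 3 ('div'): stack = [1], depth = 1
Step 4 ('push 13'): stack = [1, 13], depth = 2
Step 5 ('rot'): needs 3 value(s) but depth is 2 — STACK UNDERFLOW

Answer: step 5: rot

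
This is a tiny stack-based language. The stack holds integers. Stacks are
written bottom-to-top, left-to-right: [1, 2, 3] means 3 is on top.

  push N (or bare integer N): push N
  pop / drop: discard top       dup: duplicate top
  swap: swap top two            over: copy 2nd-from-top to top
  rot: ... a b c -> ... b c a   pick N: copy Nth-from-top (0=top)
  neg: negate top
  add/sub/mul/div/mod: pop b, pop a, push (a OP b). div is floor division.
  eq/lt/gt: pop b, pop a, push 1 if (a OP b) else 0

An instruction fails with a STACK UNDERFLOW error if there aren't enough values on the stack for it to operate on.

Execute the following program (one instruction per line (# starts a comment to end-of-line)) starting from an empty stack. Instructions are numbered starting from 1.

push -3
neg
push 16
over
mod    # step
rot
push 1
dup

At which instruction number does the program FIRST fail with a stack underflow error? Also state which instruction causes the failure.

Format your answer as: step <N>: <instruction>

Answer: step 6: rot

Derivation:
Step 1 ('push -3'): stack = [-3], depth = 1
Step 2 ('neg'): stack = [3], depth = 1
Step 3 ('push 16'): stack = [3, 16], depth = 2
Step 4 ('over'): stack = [3, 16, 3], depth = 3
Step 5 ('mod'): stack = [3, 1], depth = 2
Step 6 ('rot'): needs 3 value(s) but depth is 2 — STACK UNDERFLOW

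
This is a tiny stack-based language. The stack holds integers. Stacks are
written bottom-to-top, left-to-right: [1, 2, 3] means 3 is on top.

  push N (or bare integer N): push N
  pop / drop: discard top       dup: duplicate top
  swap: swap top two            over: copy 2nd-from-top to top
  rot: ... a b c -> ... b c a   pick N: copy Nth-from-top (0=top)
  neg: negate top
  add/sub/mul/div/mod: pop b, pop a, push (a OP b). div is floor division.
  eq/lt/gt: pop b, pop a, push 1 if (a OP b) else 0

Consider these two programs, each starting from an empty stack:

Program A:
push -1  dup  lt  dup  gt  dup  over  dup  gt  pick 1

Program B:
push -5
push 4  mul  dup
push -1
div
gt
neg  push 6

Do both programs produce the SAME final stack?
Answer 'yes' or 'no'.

Program A trace:
  After 'push -1': [-1]
  After 'dup': [-1, -1]
  After 'lt': [0]
  After 'dup': [0, 0]
  After 'gt': [0]
  After 'dup': [0, 0]
  After 'over': [0, 0, 0]
  After 'dup': [0, 0, 0, 0]
  After 'gt': [0, 0, 0]
  After 'pick 1': [0, 0, 0, 0]
Program A final stack: [0, 0, 0, 0]

Program B trace:
  After 'push -5': [-5]
  After 'push 4': [-5, 4]
  After 'mul': [-20]
  After 'dup': [-20, -20]
  After 'push -1': [-20, -20, -1]
  After 'div': [-20, 20]
  After 'gt': [0]
  After 'neg': [0]
  After 'push 6': [0, 6]
Program B final stack: [0, 6]
Same: no

Answer: no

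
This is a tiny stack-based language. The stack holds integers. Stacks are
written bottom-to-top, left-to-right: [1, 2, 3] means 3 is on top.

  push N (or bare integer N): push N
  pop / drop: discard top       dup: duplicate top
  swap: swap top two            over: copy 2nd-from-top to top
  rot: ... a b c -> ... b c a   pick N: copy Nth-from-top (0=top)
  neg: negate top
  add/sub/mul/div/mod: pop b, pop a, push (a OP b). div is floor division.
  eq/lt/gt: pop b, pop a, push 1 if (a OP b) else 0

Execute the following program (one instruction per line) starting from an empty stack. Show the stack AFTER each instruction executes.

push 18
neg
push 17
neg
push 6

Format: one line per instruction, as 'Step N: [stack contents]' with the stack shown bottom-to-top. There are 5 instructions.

Step 1: [18]
Step 2: [-18]
Step 3: [-18, 17]
Step 4: [-18, -17]
Step 5: [-18, -17, 6]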